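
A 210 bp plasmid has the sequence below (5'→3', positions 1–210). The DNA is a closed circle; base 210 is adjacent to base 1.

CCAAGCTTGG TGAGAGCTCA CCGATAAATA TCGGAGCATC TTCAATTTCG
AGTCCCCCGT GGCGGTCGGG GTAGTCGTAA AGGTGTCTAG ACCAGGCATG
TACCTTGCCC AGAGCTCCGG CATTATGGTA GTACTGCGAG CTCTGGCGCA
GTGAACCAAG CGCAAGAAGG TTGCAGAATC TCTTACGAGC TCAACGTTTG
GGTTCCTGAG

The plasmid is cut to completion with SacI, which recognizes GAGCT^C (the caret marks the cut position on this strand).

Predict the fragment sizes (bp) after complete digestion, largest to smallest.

SacI sites (GAGCTC) start at positions 14, 112, 138, 187.
SacI cuts after base 5 of each site (before the last base), so after positions 18, 116, 142, 191.
Circular molecule, 4 cuts → 4 fragments:
  19–116 → 98 bp
  117–142 → 26 bp
  143–191 → 49 bp
  192–210 then 1–18 → 19 + 18 = 37 bp
Sorted largest to smallest: 98, 49, 37, 26 bp.

98, 49, 37, 26 bp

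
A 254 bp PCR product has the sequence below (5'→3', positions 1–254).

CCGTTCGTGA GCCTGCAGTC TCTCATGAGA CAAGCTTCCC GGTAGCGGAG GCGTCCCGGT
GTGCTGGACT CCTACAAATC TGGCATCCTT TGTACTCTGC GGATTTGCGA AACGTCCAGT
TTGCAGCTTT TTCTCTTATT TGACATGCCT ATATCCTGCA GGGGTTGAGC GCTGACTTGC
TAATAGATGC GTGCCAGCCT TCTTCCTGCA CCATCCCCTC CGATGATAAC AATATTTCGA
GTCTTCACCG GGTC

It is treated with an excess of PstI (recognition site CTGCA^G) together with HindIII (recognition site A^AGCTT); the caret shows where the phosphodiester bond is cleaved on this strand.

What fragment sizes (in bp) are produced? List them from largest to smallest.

PstI sites (CTGCAG) start at positions 13, 156.
PstI cuts after base 5 of each site (before the last base), so after positions 17, 160.
The HindIII site (AAGCTT) starts at position 32.
HindIII cuts after the first base of each site, so after position 32.
Combined cut positions: 17, 32, 160.
Linear molecule, 3 cuts → 4 fragments:
  1–17 → 17 bp
  18–32 → 15 bp
  33–160 → 128 bp
  161–254 → 94 bp
Sorted largest to smallest: 128, 94, 17, 15 bp.

128, 94, 17, 15 bp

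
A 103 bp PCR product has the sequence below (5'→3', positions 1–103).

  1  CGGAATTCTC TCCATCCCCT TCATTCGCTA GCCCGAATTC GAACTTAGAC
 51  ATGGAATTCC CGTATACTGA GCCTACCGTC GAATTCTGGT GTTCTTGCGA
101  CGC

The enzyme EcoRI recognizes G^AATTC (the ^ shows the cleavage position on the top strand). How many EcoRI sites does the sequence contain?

GAATTC occurs starting at positions 3, 35, 54, 81.
EcoRI cuts at 4 sites.

4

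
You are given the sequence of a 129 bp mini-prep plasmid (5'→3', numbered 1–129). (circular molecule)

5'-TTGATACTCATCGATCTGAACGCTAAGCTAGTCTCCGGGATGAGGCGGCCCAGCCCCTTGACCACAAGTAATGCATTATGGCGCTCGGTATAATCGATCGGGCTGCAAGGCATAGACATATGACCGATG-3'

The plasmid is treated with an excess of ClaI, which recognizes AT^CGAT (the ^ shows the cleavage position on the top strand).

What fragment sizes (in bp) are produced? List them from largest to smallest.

ClaI sites (ATCGAT) start at positions 10, 93.
ClaI cuts after base 2 of each site, so after positions 11, 94.
Circular molecule, 2 cuts → 2 fragments:
  12–94 → 83 bp
  95–129 then 1–11 → 35 + 11 = 46 bp
Sorted largest to smallest: 83, 46 bp.

83, 46 bp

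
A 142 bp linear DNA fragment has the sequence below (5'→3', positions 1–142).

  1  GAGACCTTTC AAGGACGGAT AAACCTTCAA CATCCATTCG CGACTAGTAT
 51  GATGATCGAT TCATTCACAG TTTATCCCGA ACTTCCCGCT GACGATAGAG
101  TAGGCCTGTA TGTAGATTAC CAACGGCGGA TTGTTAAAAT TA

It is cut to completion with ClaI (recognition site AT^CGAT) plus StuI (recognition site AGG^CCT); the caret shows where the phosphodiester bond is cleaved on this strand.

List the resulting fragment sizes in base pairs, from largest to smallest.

56, 48, 38 bp

The ClaI site (ATCGAT) starts at position 55.
ClaI cuts after base 2 of each site, so after position 56.
The StuI site (AGGCCT) starts at position 102.
StuI cuts after base 3 of each site, so after position 104.
Combined cut positions: 56, 104.
Linear molecule, 2 cuts → 3 fragments:
  1–56 → 56 bp
  57–104 → 48 bp
  105–142 → 38 bp
Sorted largest to smallest: 56, 48, 38 bp.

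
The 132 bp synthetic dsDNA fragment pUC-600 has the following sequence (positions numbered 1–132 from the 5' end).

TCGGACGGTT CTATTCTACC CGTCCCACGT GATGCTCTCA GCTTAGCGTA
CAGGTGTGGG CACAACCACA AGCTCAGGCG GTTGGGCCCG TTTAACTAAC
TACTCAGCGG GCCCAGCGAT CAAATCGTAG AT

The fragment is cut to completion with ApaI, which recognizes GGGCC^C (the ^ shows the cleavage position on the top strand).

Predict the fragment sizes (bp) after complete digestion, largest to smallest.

ApaI sites (GGGCCC) start at positions 84, 109.
ApaI cuts after base 5 of each site (before the last base), so after positions 88, 113.
Linear molecule, 2 cuts → 3 fragments:
  1–88 → 88 bp
  89–113 → 25 bp
  114–132 → 19 bp
Sorted largest to smallest: 88, 25, 19 bp.

88, 25, 19 bp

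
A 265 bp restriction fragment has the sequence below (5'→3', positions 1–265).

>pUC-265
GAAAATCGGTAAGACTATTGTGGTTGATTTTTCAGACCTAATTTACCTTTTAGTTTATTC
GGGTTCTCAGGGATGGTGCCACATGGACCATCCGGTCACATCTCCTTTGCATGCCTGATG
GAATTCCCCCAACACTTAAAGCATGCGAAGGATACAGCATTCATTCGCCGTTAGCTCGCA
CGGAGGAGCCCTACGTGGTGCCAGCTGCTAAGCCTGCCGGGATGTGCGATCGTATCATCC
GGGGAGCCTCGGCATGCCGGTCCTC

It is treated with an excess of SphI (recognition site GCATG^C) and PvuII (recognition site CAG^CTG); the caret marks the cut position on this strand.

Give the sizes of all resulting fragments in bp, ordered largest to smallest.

113, 59, 52, 32, 9 bp

SphI sites (GCATGC) start at positions 109, 141, 252.
SphI cuts after base 5 of each site (before the last base), so after positions 113, 145, 256.
The PvuII site (CAGCTG) starts at position 202.
PvuII cuts after base 3 of each site, so after position 204.
Combined cut positions: 113, 145, 204, 256.
Linear molecule, 4 cuts → 5 fragments:
  1–113 → 113 bp
  114–145 → 32 bp
  146–204 → 59 bp
  205–256 → 52 bp
  257–265 → 9 bp
Sorted largest to smallest: 113, 59, 52, 32, 9 bp.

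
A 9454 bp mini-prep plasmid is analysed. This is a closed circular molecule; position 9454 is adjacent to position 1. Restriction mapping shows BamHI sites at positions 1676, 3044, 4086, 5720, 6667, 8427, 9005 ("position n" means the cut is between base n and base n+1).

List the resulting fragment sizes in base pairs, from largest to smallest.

2125, 1760, 1634, 1368, 1042, 947, 578 bp

Circular molecule, 7 cuts → 7 fragments:
  3044 − 1676 = 1368 bp
  4086 − 3044 = 1042 bp
  5720 − 4086 = 1634 bp
  6667 − 5720 = 947 bp
  8427 − 6667 = 1760 bp
  9005 − 8427 = 578 bp
  wrap: 9454 − 9005 + 1676 = 2125 bp
Sorted largest to smallest: 2125, 1760, 1634, 1368, 1042, 947, 578 bp.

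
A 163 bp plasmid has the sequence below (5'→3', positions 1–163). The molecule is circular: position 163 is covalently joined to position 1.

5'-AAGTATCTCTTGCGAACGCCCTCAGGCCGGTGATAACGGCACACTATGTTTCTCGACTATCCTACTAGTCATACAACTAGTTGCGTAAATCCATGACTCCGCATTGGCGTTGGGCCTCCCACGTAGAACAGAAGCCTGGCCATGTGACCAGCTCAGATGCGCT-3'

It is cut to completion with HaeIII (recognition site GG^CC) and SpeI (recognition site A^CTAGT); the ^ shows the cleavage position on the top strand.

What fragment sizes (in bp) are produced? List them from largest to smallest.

50, 38, 38, 25, 12 bp

HaeIII sites (GGCC) start at positions 25, 113, 138.
HaeIII cuts after base 2 of each site, so after positions 26, 114, 139.
SpeI sites (ACTAGT) start at positions 64, 76.
SpeI cuts after the first base of each site, so after positions 64, 76.
Combined cut positions: 26, 64, 76, 114, 139.
Circular molecule, 5 cuts → 5 fragments:
  27–64 → 38 bp
  65–76 → 12 bp
  77–114 → 38 bp
  115–139 → 25 bp
  140–163 then 1–26 → 24 + 26 = 50 bp
Sorted largest to smallest: 50, 38, 38, 25, 12 bp.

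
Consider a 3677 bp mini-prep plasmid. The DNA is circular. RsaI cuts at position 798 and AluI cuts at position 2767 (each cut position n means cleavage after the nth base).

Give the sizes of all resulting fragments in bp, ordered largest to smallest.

1969, 1708 bp

Combined cut positions (sorted): 798, 2767.
Circular molecule, 2 cuts → 2 fragments:
  2767 − 798 = 1969 bp
  wrap: 3677 − 2767 + 798 = 1708 bp
Sorted largest to smallest: 1969, 1708 bp.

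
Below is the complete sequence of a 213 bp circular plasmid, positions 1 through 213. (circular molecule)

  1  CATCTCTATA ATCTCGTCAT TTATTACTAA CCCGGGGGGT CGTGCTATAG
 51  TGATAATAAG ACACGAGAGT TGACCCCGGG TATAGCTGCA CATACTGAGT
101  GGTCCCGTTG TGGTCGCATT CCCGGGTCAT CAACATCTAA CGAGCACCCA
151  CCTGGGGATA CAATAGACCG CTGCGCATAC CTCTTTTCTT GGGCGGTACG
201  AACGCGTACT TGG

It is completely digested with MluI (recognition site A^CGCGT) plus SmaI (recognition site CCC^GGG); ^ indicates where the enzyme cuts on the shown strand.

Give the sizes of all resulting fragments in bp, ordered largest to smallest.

The MluI site (ACGCGT) starts at position 202.
MluI cuts after the first base of each site, so after position 202.
SmaI sites (CCCGGG) start at positions 31, 75, 121.
SmaI cuts after base 3 of each site, so after positions 33, 77, 123.
Combined cut positions: 33, 77, 123, 202.
Circular molecule, 4 cuts → 4 fragments:
  34–77 → 44 bp
  78–123 → 46 bp
  124–202 → 79 bp
  203–213 then 1–33 → 11 + 33 = 44 bp
Sorted largest to smallest: 79, 46, 44, 44 bp.

79, 46, 44, 44 bp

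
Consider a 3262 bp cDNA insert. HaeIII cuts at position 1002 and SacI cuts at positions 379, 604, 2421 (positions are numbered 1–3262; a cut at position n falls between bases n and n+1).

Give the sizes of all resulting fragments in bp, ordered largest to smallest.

1419, 841, 398, 379, 225 bp

Combined cut positions (sorted): 379, 604, 1002, 2421.
Linear molecule, 4 cuts → 5 fragments:
  379 − 0 = 379 bp
  604 − 379 = 225 bp
  1002 − 604 = 398 bp
  2421 − 1002 = 1419 bp
  3262 − 2421 = 841 bp
Sorted largest to smallest: 1419, 841, 398, 379, 225 bp.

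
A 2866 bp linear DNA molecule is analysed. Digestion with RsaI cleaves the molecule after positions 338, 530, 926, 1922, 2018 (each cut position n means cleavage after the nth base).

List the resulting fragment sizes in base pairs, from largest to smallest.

996, 848, 396, 338, 192, 96 bp

Linear molecule, 5 cuts → 6 fragments:
  338 − 0 = 338 bp
  530 − 338 = 192 bp
  926 − 530 = 396 bp
  1922 − 926 = 996 bp
  2018 − 1922 = 96 bp
  2866 − 2018 = 848 bp
Sorted largest to smallest: 996, 848, 396, 338, 192, 96 bp.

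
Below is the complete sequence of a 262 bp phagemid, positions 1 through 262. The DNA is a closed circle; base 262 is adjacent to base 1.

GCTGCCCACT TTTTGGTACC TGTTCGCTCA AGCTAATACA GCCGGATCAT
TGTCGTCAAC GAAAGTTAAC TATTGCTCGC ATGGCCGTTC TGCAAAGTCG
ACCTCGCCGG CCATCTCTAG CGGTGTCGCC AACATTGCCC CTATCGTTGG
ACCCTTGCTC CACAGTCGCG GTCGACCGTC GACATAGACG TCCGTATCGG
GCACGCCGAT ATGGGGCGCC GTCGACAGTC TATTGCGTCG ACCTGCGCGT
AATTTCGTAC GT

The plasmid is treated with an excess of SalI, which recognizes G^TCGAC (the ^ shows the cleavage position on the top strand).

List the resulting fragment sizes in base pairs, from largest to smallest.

122, 74, 43, 16, 7 bp

SalI sites (GTCGAC) start at positions 97, 171, 178, 221, 237.
SalI cuts after the first base of each site, so after positions 97, 171, 178, 221, 237.
Circular molecule, 5 cuts → 5 fragments:
  98–171 → 74 bp
  172–178 → 7 bp
  179–221 → 43 bp
  222–237 → 16 bp
  238–262 then 1–97 → 25 + 97 = 122 bp
Sorted largest to smallest: 122, 74, 43, 16, 7 bp.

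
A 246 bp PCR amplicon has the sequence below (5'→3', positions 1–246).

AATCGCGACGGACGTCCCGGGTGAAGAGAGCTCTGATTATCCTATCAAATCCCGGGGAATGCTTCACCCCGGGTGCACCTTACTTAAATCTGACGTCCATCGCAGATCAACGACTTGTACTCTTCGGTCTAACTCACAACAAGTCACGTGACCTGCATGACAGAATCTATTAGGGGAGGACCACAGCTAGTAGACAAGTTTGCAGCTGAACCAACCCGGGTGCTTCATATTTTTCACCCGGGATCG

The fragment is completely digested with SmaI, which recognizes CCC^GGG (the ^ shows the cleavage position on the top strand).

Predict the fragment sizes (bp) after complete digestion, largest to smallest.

147, 35, 22, 18, 17, 7 bp

SmaI sites (CCCGGG) start at positions 16, 51, 68, 215, 237.
SmaI cuts after base 3 of each site, so after positions 18, 53, 70, 217, 239.
Linear molecule, 5 cuts → 6 fragments:
  1–18 → 18 bp
  19–53 → 35 bp
  54–70 → 17 bp
  71–217 → 147 bp
  218–239 → 22 bp
  240–246 → 7 bp
Sorted largest to smallest: 147, 35, 22, 18, 17, 7 bp.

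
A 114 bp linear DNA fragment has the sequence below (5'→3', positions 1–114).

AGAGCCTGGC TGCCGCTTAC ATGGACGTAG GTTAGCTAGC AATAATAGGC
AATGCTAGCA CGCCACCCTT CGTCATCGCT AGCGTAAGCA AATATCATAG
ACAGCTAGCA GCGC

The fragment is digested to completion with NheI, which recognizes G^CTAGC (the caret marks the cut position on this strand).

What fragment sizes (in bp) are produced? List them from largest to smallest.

NheI sites (GCTAGC) start at positions 35, 54, 78, 104.
NheI cuts after the first base of each site, so after positions 35, 54, 78, 104.
Linear molecule, 4 cuts → 5 fragments:
  1–35 → 35 bp
  36–54 → 19 bp
  55–78 → 24 bp
  79–104 → 26 bp
  105–114 → 10 bp
Sorted largest to smallest: 35, 26, 24, 19, 10 bp.

35, 26, 24, 19, 10 bp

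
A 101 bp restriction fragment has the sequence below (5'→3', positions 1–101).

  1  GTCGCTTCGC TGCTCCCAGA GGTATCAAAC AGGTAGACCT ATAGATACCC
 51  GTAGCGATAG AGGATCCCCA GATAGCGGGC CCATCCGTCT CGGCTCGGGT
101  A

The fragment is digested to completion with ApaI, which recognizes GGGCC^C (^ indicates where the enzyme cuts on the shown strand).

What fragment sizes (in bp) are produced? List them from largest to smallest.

The ApaI site (GGGCCC) starts at position 77.
ApaI cuts after base 5 of each site (before the last base), so after position 81.
Linear molecule, 1 cut → 2 fragments:
  1–81 → 81 bp
  82–101 → 20 bp
Sorted largest to smallest: 81, 20 bp.

81, 20 bp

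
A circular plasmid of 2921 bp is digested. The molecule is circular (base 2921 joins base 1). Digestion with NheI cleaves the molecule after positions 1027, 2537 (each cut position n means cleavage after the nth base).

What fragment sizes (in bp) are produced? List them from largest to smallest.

Circular molecule, 2 cuts → 2 fragments:
  2537 − 1027 = 1510 bp
  wrap: 2921 − 2537 + 1027 = 1411 bp
Sorted largest to smallest: 1510, 1411 bp.

1510, 1411 bp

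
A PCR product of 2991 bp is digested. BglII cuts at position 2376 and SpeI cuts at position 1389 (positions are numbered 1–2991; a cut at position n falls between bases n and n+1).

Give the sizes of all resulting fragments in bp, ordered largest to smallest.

Combined cut positions (sorted): 1389, 2376.
Linear molecule, 2 cuts → 3 fragments:
  1389 − 0 = 1389 bp
  2376 − 1389 = 987 bp
  2991 − 2376 = 615 bp
Sorted largest to smallest: 1389, 987, 615 bp.

1389, 987, 615 bp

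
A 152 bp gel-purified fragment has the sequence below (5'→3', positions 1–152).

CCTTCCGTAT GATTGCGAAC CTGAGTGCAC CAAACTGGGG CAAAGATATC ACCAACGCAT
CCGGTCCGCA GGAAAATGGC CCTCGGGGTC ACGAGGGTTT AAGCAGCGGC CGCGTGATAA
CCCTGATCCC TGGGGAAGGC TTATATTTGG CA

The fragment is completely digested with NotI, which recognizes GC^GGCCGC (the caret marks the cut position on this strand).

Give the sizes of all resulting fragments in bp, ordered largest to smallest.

107, 45 bp

The NotI site (GCGGCCGC) starts at position 106.
NotI cuts after base 2 of each site, so after position 107.
Linear molecule, 1 cut → 2 fragments:
  1–107 → 107 bp
  108–152 → 45 bp
Sorted largest to smallest: 107, 45 bp.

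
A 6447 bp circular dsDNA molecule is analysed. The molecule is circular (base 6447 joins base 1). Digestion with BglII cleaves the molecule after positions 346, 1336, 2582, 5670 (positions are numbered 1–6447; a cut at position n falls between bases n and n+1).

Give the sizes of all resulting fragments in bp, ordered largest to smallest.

3088, 1246, 1123, 990 bp

Circular molecule, 4 cuts → 4 fragments:
  1336 − 346 = 990 bp
  2582 − 1336 = 1246 bp
  5670 − 2582 = 3088 bp
  wrap: 6447 − 5670 + 346 = 1123 bp
Sorted largest to smallest: 3088, 1246, 1123, 990 bp.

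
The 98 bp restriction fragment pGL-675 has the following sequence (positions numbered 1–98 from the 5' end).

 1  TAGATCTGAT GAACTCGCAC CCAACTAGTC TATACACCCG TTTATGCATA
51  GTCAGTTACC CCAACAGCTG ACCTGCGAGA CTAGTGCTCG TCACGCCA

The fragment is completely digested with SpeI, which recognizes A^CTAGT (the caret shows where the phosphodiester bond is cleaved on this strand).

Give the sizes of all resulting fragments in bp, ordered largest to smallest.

SpeI sites (ACTAGT) start at positions 24, 80.
SpeI cuts after the first base of each site, so after positions 24, 80.
Linear molecule, 2 cuts → 3 fragments:
  1–24 → 24 bp
  25–80 → 56 bp
  81–98 → 18 bp
Sorted largest to smallest: 56, 24, 18 bp.

56, 24, 18 bp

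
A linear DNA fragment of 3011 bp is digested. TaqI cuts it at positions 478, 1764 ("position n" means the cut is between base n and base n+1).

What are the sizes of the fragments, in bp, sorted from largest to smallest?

1286, 1247, 478 bp

Linear molecule, 2 cuts → 3 fragments:
  478 − 0 = 478 bp
  1764 − 478 = 1286 bp
  3011 − 1764 = 1247 bp
Sorted largest to smallest: 1286, 1247, 478 bp.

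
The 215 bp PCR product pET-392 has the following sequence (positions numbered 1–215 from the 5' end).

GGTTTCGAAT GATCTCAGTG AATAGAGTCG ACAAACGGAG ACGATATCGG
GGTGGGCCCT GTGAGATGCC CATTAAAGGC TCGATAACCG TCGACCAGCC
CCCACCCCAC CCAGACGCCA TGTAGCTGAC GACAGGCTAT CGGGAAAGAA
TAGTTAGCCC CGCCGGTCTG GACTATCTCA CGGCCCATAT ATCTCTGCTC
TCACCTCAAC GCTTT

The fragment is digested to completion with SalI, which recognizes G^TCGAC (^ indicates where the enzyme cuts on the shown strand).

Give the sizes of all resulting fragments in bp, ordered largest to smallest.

125, 63, 27 bp

SalI sites (GTCGAC) start at positions 27, 90.
SalI cuts after the first base of each site, so after positions 27, 90.
Linear molecule, 2 cuts → 3 fragments:
  1–27 → 27 bp
  28–90 → 63 bp
  91–215 → 125 bp
Sorted largest to smallest: 125, 63, 27 bp.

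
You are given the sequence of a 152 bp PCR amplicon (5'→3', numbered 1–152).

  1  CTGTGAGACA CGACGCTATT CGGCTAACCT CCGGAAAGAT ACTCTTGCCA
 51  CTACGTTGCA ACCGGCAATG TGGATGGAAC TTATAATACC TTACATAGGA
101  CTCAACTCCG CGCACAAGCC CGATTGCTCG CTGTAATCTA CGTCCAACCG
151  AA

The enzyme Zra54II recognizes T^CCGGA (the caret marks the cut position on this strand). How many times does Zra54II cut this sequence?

1

TCCGGA occurs starting at position 30.
Zra54II cuts at 1 site.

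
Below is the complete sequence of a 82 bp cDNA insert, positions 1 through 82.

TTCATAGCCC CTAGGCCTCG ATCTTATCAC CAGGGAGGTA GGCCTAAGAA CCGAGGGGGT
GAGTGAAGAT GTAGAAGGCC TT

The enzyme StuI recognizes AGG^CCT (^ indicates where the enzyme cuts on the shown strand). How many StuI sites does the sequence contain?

3

AGGCCT occurs starting at positions 13, 40, 76.
StuI cuts at 3 sites.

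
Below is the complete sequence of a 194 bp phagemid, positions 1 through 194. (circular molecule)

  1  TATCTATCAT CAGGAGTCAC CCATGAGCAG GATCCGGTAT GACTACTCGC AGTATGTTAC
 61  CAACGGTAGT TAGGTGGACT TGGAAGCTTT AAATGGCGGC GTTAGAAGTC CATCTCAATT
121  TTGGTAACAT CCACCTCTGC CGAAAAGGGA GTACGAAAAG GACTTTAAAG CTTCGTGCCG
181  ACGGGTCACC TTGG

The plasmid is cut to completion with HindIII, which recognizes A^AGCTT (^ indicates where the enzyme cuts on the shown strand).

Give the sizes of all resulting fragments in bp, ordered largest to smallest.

HindIII sites (AAGCTT) start at positions 84, 168.
HindIII cuts after the first base of each site, so after positions 84, 168.
Circular molecule, 2 cuts → 2 fragments:
  85–168 → 84 bp
  169–194 then 1–84 → 26 + 84 = 110 bp
Sorted largest to smallest: 110, 84 bp.

110, 84 bp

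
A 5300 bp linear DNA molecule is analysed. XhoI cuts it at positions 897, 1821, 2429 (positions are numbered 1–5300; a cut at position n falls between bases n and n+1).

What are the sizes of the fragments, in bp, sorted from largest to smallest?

2871, 924, 897, 608 bp

Linear molecule, 3 cuts → 4 fragments:
  897 − 0 = 897 bp
  1821 − 897 = 924 bp
  2429 − 1821 = 608 bp
  5300 − 2429 = 2871 bp
Sorted largest to smallest: 2871, 924, 897, 608 bp.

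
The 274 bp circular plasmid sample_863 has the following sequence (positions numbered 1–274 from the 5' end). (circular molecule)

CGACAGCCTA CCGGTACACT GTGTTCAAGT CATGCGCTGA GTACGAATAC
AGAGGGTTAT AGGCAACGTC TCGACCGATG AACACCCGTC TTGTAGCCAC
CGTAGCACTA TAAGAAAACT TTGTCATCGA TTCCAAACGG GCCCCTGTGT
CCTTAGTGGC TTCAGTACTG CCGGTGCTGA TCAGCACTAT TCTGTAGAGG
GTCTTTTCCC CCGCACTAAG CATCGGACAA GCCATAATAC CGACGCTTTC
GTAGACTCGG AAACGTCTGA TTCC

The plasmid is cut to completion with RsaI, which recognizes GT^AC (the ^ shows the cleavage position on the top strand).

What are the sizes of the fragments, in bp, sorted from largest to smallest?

124, 123, 27 bp

RsaI sites (GTAC) start at positions 14, 41, 165.
RsaI cuts after base 2 of each site, so after positions 15, 42, 166.
Circular molecule, 3 cuts → 3 fragments:
  16–42 → 27 bp
  43–166 → 124 bp
  167–274 then 1–15 → 108 + 15 = 123 bp
Sorted largest to smallest: 124, 123, 27 bp.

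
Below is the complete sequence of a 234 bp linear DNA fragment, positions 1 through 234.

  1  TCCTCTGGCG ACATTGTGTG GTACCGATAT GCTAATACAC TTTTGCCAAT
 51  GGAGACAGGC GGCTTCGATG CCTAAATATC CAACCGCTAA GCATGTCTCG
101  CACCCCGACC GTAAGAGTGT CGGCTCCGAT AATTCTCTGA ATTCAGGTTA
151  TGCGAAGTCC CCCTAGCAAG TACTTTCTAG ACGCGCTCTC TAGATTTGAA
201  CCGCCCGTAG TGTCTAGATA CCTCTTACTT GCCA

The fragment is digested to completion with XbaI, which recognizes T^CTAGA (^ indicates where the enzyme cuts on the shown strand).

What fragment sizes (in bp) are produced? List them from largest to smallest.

176, 24, 21, 13 bp

XbaI sites (TCTAGA) start at positions 176, 189, 213.
XbaI cuts after the first base of each site, so after positions 176, 189, 213.
Linear molecule, 3 cuts → 4 fragments:
  1–176 → 176 bp
  177–189 → 13 bp
  190–213 → 24 bp
  214–234 → 21 bp
Sorted largest to smallest: 176, 24, 21, 13 bp.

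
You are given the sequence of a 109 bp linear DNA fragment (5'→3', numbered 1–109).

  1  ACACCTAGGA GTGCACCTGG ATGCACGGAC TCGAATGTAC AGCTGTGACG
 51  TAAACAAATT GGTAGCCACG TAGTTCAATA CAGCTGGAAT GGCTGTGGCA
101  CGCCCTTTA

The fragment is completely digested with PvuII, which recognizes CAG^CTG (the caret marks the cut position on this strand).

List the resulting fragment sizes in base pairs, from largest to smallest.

PvuII sites (CAGCTG) start at positions 40, 81.
PvuII cuts after base 3 of each site, so after positions 42, 83.
Linear molecule, 2 cuts → 3 fragments:
  1–42 → 42 bp
  43–83 → 41 bp
  84–109 → 26 bp
Sorted largest to smallest: 42, 41, 26 bp.

42, 41, 26 bp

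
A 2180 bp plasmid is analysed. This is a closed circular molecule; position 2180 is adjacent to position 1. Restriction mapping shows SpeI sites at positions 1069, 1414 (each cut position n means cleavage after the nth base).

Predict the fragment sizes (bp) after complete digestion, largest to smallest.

Circular molecule, 2 cuts → 2 fragments:
  1414 − 1069 = 345 bp
  wrap: 2180 − 1414 + 1069 = 1835 bp
Sorted largest to smallest: 1835, 345 bp.

1835, 345 bp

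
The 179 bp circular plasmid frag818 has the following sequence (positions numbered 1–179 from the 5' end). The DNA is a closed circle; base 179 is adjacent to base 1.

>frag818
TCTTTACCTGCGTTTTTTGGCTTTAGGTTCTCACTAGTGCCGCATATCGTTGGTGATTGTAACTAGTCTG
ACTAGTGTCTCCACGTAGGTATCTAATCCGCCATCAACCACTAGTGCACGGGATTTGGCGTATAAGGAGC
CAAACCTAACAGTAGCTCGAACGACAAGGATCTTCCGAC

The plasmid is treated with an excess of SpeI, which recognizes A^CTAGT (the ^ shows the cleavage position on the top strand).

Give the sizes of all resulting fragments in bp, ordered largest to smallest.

102, 39, 29, 9 bp

SpeI sites (ACTAGT) start at positions 33, 62, 71, 110.
SpeI cuts after the first base of each site, so after positions 33, 62, 71, 110.
Circular molecule, 4 cuts → 4 fragments:
  34–62 → 29 bp
  63–71 → 9 bp
  72–110 → 39 bp
  111–179 then 1–33 → 69 + 33 = 102 bp
Sorted largest to smallest: 102, 39, 29, 9 bp.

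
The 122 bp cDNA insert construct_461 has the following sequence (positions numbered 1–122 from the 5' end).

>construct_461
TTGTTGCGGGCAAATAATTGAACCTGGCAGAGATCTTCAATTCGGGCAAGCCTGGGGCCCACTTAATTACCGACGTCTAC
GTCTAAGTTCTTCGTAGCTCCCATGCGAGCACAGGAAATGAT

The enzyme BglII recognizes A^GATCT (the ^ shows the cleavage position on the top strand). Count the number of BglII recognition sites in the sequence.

1

AGATCT occurs starting at position 31.
BglII cuts at 1 site.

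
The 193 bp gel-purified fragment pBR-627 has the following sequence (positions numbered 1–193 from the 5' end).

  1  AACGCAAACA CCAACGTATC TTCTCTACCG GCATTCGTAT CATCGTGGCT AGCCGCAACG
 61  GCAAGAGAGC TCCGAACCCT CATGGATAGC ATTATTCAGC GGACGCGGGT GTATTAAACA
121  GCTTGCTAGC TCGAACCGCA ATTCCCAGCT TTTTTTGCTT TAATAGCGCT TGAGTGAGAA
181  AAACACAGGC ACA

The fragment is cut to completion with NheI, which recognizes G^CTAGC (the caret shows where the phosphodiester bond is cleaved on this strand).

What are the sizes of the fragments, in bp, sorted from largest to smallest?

NheI sites (GCTAGC) start at positions 48, 125.
NheI cuts after the first base of each site, so after positions 48, 125.
Linear molecule, 2 cuts → 3 fragments:
  1–48 → 48 bp
  49–125 → 77 bp
  126–193 → 68 bp
Sorted largest to smallest: 77, 68, 48 bp.

77, 68, 48 bp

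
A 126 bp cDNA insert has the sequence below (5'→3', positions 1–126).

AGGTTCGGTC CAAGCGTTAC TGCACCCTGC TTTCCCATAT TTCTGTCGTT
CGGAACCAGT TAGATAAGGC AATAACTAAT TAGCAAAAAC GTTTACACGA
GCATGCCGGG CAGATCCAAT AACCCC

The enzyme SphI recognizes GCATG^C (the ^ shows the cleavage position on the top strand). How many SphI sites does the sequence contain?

1

GCATGC occurs starting at position 101.
SphI cuts at 1 site.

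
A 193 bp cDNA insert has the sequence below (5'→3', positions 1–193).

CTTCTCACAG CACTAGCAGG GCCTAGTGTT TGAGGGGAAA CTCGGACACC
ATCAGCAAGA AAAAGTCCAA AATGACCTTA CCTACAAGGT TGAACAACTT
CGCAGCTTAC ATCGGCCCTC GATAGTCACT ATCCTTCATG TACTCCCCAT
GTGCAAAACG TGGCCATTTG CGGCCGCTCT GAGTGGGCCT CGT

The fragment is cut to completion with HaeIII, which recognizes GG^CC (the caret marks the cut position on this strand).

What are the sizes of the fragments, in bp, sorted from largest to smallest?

HaeIII sites (GGCC) start at positions 20, 114, 162, 172, 186.
HaeIII cuts after base 2 of each site, so after positions 21, 115, 163, 173, 187.
Linear molecule, 5 cuts → 6 fragments:
  1–21 → 21 bp
  22–115 → 94 bp
  116–163 → 48 bp
  164–173 → 10 bp
  174–187 → 14 bp
  188–193 → 6 bp
Sorted largest to smallest: 94, 48, 21, 14, 10, 6 bp.

94, 48, 21, 14, 10, 6 bp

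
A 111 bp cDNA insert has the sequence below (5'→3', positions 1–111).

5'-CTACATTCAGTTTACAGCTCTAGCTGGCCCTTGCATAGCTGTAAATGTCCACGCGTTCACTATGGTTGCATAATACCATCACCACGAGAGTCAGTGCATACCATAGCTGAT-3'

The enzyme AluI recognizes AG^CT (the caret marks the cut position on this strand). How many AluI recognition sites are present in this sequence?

4

AGCT occurs starting at positions 16, 22, 37, 105.
AluI cuts at 4 sites.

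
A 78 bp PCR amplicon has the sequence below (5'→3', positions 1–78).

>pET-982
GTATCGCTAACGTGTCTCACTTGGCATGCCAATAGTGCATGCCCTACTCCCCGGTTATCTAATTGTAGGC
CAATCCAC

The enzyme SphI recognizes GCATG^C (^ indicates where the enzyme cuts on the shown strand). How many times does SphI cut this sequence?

2

GCATGC occurs starting at positions 24, 37.
SphI cuts at 2 sites.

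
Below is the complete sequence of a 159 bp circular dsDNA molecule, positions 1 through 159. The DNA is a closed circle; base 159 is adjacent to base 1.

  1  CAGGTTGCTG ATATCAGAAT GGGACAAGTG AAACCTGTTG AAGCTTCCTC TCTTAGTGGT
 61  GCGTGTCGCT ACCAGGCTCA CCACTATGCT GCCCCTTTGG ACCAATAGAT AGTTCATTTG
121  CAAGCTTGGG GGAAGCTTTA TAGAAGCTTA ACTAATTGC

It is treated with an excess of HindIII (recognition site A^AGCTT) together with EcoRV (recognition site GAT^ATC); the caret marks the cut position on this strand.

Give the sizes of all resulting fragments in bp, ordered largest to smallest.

HindIII sites (AAGCTT) start at positions 41, 122, 133, 144.
HindIII cuts after the first base of each site, so after positions 41, 122, 133, 144.
The EcoRV site (GATATC) starts at position 10.
EcoRV cuts after base 3 of each site, so after position 12.
Combined cut positions: 12, 41, 122, 133, 144.
Circular molecule, 5 cuts → 5 fragments:
  13–41 → 29 bp
  42–122 → 81 bp
  123–133 → 11 bp
  134–144 → 11 bp
  145–159 then 1–12 → 15 + 12 = 27 bp
Sorted largest to smallest: 81, 29, 27, 11, 11 bp.

81, 29, 27, 11, 11 bp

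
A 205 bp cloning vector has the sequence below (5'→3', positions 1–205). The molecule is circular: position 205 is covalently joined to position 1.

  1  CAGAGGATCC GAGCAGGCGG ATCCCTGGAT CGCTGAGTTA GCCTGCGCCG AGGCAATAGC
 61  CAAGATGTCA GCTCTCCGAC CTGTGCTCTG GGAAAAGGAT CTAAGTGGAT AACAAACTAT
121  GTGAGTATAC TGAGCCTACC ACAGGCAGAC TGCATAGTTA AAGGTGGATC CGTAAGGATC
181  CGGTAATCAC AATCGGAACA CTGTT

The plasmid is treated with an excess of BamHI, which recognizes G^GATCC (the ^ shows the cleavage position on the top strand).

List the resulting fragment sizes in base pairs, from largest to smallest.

147, 34, 14, 10 bp

BamHI sites (GGATCC) start at positions 5, 19, 166, 176.
BamHI cuts after the first base of each site, so after positions 5, 19, 166, 176.
Circular molecule, 4 cuts → 4 fragments:
  6–19 → 14 bp
  20–166 → 147 bp
  167–176 → 10 bp
  177–205 then 1–5 → 29 + 5 = 34 bp
Sorted largest to smallest: 147, 34, 14, 10 bp.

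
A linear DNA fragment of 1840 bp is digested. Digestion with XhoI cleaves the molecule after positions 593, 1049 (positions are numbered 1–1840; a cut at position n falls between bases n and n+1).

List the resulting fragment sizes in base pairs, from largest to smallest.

Linear molecule, 2 cuts → 3 fragments:
  593 − 0 = 593 bp
  1049 − 593 = 456 bp
  1840 − 1049 = 791 bp
Sorted largest to smallest: 791, 593, 456 bp.

791, 593, 456 bp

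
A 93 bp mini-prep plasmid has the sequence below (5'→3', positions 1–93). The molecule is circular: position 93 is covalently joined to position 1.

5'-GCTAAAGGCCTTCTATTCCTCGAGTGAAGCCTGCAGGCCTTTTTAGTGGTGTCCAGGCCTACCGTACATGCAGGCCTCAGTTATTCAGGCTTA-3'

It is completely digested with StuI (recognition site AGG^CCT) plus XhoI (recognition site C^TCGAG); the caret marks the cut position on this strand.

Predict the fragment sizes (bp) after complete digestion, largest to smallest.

27, 20, 18, 17, 11 bp

StuI sites (AGGCCT) start at positions 6, 35, 55, 72.
StuI cuts after base 3 of each site, so after positions 8, 37, 57, 74.
The XhoI site (CTCGAG) starts at position 19.
XhoI cuts after the first base of each site, so after position 19.
Combined cut positions: 8, 19, 37, 57, 74.
Circular molecule, 5 cuts → 5 fragments:
  9–19 → 11 bp
  20–37 → 18 bp
  38–57 → 20 bp
  58–74 → 17 bp
  75–93 then 1–8 → 19 + 8 = 27 bp
Sorted largest to smallest: 27, 20, 18, 17, 11 bp.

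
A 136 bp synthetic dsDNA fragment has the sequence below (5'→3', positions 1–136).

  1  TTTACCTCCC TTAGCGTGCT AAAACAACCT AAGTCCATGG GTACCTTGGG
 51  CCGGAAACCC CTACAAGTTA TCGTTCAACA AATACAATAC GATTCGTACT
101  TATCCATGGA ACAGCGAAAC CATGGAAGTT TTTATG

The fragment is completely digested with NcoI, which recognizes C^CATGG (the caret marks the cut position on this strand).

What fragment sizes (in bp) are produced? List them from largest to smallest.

69, 35, 16, 16 bp

NcoI sites (CCATGG) start at positions 35, 104, 120.
NcoI cuts after the first base of each site, so after positions 35, 104, 120.
Linear molecule, 3 cuts → 4 fragments:
  1–35 → 35 bp
  36–104 → 69 bp
  105–120 → 16 bp
  121–136 → 16 bp
Sorted largest to smallest: 69, 35, 16, 16 bp.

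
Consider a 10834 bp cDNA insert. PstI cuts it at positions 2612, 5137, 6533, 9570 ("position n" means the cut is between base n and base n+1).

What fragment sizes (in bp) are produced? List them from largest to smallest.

Linear molecule, 4 cuts → 5 fragments:
  2612 − 0 = 2612 bp
  5137 − 2612 = 2525 bp
  6533 − 5137 = 1396 bp
  9570 − 6533 = 3037 bp
  10834 − 9570 = 1264 bp
Sorted largest to smallest: 3037, 2612, 2525, 1396, 1264 bp.

3037, 2612, 2525, 1396, 1264 bp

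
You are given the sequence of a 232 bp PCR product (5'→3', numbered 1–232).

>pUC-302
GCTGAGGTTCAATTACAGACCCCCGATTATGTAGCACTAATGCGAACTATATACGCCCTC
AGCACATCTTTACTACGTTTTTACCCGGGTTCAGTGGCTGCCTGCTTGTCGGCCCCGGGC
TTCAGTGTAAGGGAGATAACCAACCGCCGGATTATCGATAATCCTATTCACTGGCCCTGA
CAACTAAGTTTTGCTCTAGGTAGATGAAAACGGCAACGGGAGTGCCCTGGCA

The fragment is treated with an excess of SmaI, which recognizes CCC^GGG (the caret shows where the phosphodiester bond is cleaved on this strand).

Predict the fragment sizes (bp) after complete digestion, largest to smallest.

116, 86, 30 bp

SmaI sites (CCCGGG) start at positions 84, 114.
SmaI cuts after base 3 of each site, so after positions 86, 116.
Linear molecule, 2 cuts → 3 fragments:
  1–86 → 86 bp
  87–116 → 30 bp
  117–232 → 116 bp
Sorted largest to smallest: 116, 86, 30 bp.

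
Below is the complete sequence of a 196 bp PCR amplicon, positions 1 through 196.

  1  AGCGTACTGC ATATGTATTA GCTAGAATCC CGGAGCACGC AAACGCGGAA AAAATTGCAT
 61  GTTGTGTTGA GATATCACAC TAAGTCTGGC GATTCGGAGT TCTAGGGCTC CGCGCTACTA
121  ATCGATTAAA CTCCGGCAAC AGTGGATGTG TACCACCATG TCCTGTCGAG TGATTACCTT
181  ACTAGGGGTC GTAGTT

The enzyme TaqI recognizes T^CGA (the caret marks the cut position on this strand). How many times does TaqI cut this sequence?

TCGA occurs starting at positions 122, 166.
TaqI cuts at 2 sites.

2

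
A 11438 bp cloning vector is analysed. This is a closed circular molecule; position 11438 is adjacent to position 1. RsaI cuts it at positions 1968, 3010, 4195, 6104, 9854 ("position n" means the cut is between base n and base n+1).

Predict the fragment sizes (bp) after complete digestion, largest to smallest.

Circular molecule, 5 cuts → 5 fragments:
  3010 − 1968 = 1042 bp
  4195 − 3010 = 1185 bp
  6104 − 4195 = 1909 bp
  9854 − 6104 = 3750 bp
  wrap: 11438 − 9854 + 1968 = 3552 bp
Sorted largest to smallest: 3750, 3552, 1909, 1185, 1042 bp.

3750, 3552, 1909, 1185, 1042 bp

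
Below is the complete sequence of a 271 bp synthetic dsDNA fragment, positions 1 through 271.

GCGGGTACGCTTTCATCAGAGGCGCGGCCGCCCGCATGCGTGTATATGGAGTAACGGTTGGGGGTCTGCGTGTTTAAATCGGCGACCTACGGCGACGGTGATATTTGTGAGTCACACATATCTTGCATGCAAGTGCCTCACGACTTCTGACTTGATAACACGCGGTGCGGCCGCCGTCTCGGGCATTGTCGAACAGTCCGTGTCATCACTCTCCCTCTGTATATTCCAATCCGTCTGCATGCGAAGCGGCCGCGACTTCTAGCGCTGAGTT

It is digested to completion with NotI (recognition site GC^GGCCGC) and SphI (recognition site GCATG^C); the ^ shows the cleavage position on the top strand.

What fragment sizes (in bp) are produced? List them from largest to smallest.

91, 73, 39, 25, 24, 13, 6 bp

NotI sites (GCGGCCGC) start at positions 24, 167, 246.
NotI cuts after base 2 of each site, so after positions 25, 168, 247.
SphI sites (GCATGC) start at positions 34, 125, 237.
SphI cuts after base 5 of each site (before the last base), so after positions 38, 129, 241.
Combined cut positions: 25, 38, 129, 168, 241, 247.
Linear molecule, 6 cuts → 7 fragments:
  1–25 → 25 bp
  26–38 → 13 bp
  39–129 → 91 bp
  130–168 → 39 bp
  169–241 → 73 bp
  242–247 → 6 bp
  248–271 → 24 bp
Sorted largest to smallest: 91, 73, 39, 25, 24, 13, 6 bp.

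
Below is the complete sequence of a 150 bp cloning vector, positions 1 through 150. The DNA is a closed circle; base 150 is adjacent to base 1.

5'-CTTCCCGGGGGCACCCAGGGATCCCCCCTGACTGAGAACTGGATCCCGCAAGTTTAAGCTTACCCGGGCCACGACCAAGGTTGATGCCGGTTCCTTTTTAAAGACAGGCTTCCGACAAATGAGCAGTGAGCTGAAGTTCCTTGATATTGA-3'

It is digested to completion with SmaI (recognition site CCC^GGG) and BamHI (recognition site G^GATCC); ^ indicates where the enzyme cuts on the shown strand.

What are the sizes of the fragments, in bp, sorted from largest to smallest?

91, 24, 22, 13 bp

SmaI sites (CCCGGG) start at positions 4, 63.
SmaI cuts after base 3 of each site, so after positions 6, 65.
BamHI sites (GGATCC) start at positions 19, 41.
BamHI cuts after the first base of each site, so after positions 19, 41.
Combined cut positions: 6, 19, 41, 65.
Circular molecule, 4 cuts → 4 fragments:
  7–19 → 13 bp
  20–41 → 22 bp
  42–65 → 24 bp
  66–150 then 1–6 → 85 + 6 = 91 bp
Sorted largest to smallest: 91, 24, 22, 13 bp.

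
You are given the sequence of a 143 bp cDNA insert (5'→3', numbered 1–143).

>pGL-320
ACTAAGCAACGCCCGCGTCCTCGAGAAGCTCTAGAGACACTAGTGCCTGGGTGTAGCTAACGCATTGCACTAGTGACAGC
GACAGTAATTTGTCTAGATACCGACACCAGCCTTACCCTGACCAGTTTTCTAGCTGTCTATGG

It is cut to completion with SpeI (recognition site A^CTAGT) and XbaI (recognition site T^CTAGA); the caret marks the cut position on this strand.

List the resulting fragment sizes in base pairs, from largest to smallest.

SpeI sites (ACTAGT) start at positions 39, 69.
SpeI cuts after the first base of each site, so after positions 39, 69.
XbaI sites (TCTAGA) start at positions 30, 93.
XbaI cuts after the first base of each site, so after positions 30, 93.
Combined cut positions: 30, 39, 69, 93.
Linear molecule, 4 cuts → 5 fragments:
  1–30 → 30 bp
  31–39 → 9 bp
  40–69 → 30 bp
  70–93 → 24 bp
  94–143 → 50 bp
Sorted largest to smallest: 50, 30, 30, 24, 9 bp.

50, 30, 30, 24, 9 bp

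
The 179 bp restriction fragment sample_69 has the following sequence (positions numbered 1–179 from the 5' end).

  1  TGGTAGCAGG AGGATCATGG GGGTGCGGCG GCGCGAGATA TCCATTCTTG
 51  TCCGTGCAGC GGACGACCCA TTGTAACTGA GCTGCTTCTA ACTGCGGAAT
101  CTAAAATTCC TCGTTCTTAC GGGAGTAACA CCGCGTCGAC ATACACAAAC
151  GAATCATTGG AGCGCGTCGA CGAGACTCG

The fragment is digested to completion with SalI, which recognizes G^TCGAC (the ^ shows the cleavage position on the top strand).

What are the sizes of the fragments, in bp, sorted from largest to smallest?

SalI sites (GTCGAC) start at positions 135, 166.
SalI cuts after the first base of each site, so after positions 135, 166.
Linear molecule, 2 cuts → 3 fragments:
  1–135 → 135 bp
  136–166 → 31 bp
  167–179 → 13 bp
Sorted largest to smallest: 135, 31, 13 bp.

135, 31, 13 bp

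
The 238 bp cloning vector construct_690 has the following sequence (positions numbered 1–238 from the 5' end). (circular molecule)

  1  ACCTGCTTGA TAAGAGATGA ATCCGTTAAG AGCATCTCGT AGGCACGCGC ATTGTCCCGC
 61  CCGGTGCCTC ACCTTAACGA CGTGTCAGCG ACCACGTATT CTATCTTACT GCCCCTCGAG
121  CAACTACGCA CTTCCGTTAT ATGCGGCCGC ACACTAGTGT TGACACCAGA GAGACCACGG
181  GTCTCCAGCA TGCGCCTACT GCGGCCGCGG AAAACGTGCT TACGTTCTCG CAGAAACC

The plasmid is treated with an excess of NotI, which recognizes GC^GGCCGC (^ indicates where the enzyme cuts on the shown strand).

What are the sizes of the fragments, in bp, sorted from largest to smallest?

180, 58 bp

NotI sites (GCGGCCGC) start at positions 143, 201.
NotI cuts after base 2 of each site, so after positions 144, 202.
Circular molecule, 2 cuts → 2 fragments:
  145–202 → 58 bp
  203–238 then 1–144 → 36 + 144 = 180 bp
Sorted largest to smallest: 180, 58 bp.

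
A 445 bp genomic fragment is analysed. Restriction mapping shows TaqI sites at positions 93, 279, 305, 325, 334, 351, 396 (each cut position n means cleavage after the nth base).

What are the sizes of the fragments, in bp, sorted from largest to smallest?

Linear molecule, 7 cuts → 8 fragments:
  93 − 0 = 93 bp
  279 − 93 = 186 bp
  305 − 279 = 26 bp
  325 − 305 = 20 bp
  334 − 325 = 9 bp
  351 − 334 = 17 bp
  396 − 351 = 45 bp
  445 − 396 = 49 bp
Sorted largest to smallest: 186, 93, 49, 45, 26, 20, 17, 9 bp.

186, 93, 49, 45, 26, 20, 17, 9 bp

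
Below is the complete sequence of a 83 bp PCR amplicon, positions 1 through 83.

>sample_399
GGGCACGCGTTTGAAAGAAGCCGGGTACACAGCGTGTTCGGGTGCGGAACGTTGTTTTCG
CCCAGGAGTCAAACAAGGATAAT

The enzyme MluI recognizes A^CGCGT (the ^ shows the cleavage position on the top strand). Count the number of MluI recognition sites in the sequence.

ACGCGT occurs starting at position 5.
MluI cuts at 1 site.

1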